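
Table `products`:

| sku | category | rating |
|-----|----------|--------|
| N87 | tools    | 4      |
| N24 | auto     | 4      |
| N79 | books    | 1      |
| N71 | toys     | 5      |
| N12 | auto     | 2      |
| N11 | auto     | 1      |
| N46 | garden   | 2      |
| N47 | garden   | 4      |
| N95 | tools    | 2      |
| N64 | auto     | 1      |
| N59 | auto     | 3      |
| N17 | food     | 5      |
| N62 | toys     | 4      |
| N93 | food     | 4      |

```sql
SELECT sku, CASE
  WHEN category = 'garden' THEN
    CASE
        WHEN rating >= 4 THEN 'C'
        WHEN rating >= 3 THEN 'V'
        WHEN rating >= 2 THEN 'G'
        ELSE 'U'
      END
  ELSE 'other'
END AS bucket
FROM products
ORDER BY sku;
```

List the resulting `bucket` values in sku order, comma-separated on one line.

other, other, other, other, G, C, other, other, other, other, other, other, other, other

sku=N11: category='auto' → outer ELSE → other
sku=N12: category='auto' → outer ELSE → other
sku=N17: category='food' → outer ELSE → other
sku=N24: category='auto' → outer ELSE → other
sku=N46: category='garden' → inner[rating >= 2] → G
sku=N47: category='garden' → inner[rating >= 4] → C
sku=N59: category='auto' → outer ELSE → other
sku=N62: category='toys' → outer ELSE → other
sku=N64: category='auto' → outer ELSE → other
sku=N71: category='toys' → outer ELSE → other
sku=N79: category='books' → outer ELSE → other
sku=N87: category='tools' → outer ELSE → other
sku=N93: category='food' → outer ELSE → other
sku=N95: category='tools' → outer ELSE → other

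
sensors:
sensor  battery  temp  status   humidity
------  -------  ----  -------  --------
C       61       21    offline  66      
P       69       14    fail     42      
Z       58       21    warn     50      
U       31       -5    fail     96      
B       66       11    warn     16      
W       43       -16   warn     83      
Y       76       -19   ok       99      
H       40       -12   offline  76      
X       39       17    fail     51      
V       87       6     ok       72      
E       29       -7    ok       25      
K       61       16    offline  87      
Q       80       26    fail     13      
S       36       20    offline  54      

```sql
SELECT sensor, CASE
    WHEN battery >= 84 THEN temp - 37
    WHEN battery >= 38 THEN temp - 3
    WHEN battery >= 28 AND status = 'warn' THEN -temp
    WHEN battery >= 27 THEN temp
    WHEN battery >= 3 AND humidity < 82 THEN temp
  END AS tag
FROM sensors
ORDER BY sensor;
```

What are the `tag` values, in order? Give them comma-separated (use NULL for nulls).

8, 18, -7, -15, 13, 11, 23, 20, -5, -31, -19, 14, -22, 18

sensor=B: battery >= 38 → 8
sensor=C: battery >= 38 → 18
sensor=E: battery >= 27 → -7
sensor=H: battery >= 38 → -15
sensor=K: battery >= 38 → 13
sensor=P: battery >= 38 → 11
sensor=Q: battery >= 38 → 23
sensor=S: battery >= 27 → 20
sensor=U: battery >= 27 → -5
sensor=V: battery >= 84 → -31
sensor=W: battery >= 38 → -19
sensor=X: battery >= 38 → 14
sensor=Y: battery >= 38 → -22
sensor=Z: battery >= 38 → 18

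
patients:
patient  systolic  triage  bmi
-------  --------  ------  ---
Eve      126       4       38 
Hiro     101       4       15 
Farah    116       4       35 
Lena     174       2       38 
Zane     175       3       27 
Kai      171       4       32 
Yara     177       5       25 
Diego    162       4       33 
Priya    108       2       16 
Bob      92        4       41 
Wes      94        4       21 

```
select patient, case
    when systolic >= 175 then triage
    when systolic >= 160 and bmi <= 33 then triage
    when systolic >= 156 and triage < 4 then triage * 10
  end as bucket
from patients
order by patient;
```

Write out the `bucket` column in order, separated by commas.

NULL, 4, NULL, NULL, NULL, 4, 20, NULL, NULL, 5, 3

patient=Bob: (no match → NULL) → NULL
patient=Diego: systolic >= 160 and bmi <= 33 → 4
patient=Eve: (no match → NULL) → NULL
patient=Farah: (no match → NULL) → NULL
patient=Hiro: (no match → NULL) → NULL
patient=Kai: systolic >= 160 and bmi <= 33 → 4
patient=Lena: systolic >= 156 and triage < 4 → 20
patient=Priya: (no match → NULL) → NULL
patient=Wes: (no match → NULL) → NULL
patient=Yara: systolic >= 175 → 5
patient=Zane: systolic >= 175 → 3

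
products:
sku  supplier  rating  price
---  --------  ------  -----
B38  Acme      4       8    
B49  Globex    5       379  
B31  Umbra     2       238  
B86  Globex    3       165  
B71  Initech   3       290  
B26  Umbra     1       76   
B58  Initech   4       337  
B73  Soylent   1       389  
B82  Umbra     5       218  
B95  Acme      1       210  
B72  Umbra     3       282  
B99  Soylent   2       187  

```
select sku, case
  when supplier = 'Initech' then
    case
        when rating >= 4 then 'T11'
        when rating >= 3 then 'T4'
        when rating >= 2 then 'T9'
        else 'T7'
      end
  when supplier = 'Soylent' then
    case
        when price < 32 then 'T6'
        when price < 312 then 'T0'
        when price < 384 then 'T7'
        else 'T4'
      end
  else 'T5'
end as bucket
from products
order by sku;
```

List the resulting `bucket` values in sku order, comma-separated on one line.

sku=B26: supplier='Umbra' → outer ELSE → T5
sku=B31: supplier='Umbra' → outer ELSE → T5
sku=B38: supplier='Acme' → outer ELSE → T5
sku=B49: supplier='Globex' → outer ELSE → T5
sku=B58: supplier='Initech' → inner[rating >= 4] → T11
sku=B71: supplier='Initech' → inner[rating >= 3] → T4
sku=B72: supplier='Umbra' → outer ELSE → T5
sku=B73: supplier='Soylent' → inner[ELSE] → T4
sku=B82: supplier='Umbra' → outer ELSE → T5
sku=B86: supplier='Globex' → outer ELSE → T5
sku=B95: supplier='Acme' → outer ELSE → T5
sku=B99: supplier='Soylent' → inner[price < 312] → T0

T5, T5, T5, T5, T11, T4, T5, T4, T5, T5, T5, T0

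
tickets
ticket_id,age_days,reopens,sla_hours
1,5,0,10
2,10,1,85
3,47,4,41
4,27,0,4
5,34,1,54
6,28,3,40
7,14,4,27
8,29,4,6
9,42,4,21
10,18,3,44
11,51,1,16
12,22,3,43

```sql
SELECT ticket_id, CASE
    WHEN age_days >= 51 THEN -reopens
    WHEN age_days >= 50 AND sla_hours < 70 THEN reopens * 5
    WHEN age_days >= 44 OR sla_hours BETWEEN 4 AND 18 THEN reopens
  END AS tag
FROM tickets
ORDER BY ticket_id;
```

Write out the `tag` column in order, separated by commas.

0, NULL, 4, 0, NULL, NULL, NULL, 4, NULL, NULL, -1, NULL

ticket_id=1: age_days >= 44 OR sla_hours BETWEEN 4 AND 18 → 0
ticket_id=2: (no match → NULL) → NULL
ticket_id=3: age_days >= 44 OR sla_hours BETWEEN 4 AND 18 → 4
ticket_id=4: age_days >= 44 OR sla_hours BETWEEN 4 AND 18 → 0
ticket_id=5: (no match → NULL) → NULL
ticket_id=6: (no match → NULL) → NULL
ticket_id=7: (no match → NULL) → NULL
ticket_id=8: age_days >= 44 OR sla_hours BETWEEN 4 AND 18 → 4
ticket_id=9: (no match → NULL) → NULL
ticket_id=10: (no match → NULL) → NULL
ticket_id=11: age_days >= 51 → -1
ticket_id=12: (no match → NULL) → NULL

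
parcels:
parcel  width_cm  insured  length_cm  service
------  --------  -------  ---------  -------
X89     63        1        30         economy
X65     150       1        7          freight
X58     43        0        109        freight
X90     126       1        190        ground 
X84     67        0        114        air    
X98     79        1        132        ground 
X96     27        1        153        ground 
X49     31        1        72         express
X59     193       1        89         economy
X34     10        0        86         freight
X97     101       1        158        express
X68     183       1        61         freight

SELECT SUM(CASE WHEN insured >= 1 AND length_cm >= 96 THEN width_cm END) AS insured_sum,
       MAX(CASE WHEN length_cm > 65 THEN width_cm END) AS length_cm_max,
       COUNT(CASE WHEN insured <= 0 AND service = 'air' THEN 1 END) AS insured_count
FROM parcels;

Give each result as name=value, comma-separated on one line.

[insured_sum: insured >= 1 AND length_cm >= 96]
parcel=X89: ✗
parcel=X65: ✗
parcel=X58: ✗
parcel=X90: ✓ → 126
parcel=X84: ✗
parcel=X98: ✓ → 79
parcel=X96: ✓ → 27
parcel=X49: ✗
parcel=X59: ✗
parcel=X34: ✗
parcel=X97: ✓ → 101
parcel=X68: ✗
insured_sum = 126 + 79 + 27 + 101 = 333
—
[length_cm_max: length_cm > 65]
parcel=X89: ✗
parcel=X65: ✗
parcel=X58: ✓ → 43
parcel=X90: ✓ → 126
parcel=X84: ✓ → 67
parcel=X98: ✓ → 79
parcel=X96: ✓ → 27
parcel=X49: ✓ → 31
parcel=X59: ✓ → 193
parcel=X34: ✓ → 10
parcel=X97: ✓ → 101
parcel=X68: ✗
length_cm_max = MAX(43, 126, 67, 79, 27, 31, 193, 10, 101) = 193
—
[insured_count: insured <= 0 AND service = 'air']
parcel=X89: ✗
parcel=X65: ✗
parcel=X58: ✗
parcel=X90: ✗
parcel=X84: ✓ → 1
parcel=X98: ✗
parcel=X96: ✗
parcel=X49: ✗
parcel=X59: ✗
parcel=X34: ✗
parcel=X97: ✗
parcel=X68: ✗
insured_count = COUNT(1) = 1

insured_sum=333, length_cm_max=193, insured_count=1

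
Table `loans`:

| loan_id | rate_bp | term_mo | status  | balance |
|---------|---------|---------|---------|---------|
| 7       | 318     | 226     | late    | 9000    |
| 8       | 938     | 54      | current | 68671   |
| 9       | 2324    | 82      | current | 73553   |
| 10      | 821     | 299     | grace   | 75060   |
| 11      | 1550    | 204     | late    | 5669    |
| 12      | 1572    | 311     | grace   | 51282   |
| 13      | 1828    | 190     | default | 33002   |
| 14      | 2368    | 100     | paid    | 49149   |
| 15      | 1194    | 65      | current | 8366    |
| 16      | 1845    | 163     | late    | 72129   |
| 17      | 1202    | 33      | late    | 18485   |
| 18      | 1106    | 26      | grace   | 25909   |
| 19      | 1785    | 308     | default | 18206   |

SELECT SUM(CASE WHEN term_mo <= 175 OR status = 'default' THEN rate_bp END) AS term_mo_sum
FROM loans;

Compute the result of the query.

loan_id=7: ✗
loan_id=8: ✓ → 938
loan_id=9: ✓ → 2324
loan_id=10: ✗
loan_id=11: ✗
loan_id=12: ✗
loan_id=13: ✓ → 1828
loan_id=14: ✓ → 2368
loan_id=15: ✓ → 1194
loan_id=16: ✓ → 1845
loan_id=17: ✓ → 1202
loan_id=18: ✓ → 1106
loan_id=19: ✓ → 1785
term_mo_sum = 938 + 2324 + 1828 + 2368 + 1194 + 1845 + 1202 + 1106 + 1785 = 14590

14590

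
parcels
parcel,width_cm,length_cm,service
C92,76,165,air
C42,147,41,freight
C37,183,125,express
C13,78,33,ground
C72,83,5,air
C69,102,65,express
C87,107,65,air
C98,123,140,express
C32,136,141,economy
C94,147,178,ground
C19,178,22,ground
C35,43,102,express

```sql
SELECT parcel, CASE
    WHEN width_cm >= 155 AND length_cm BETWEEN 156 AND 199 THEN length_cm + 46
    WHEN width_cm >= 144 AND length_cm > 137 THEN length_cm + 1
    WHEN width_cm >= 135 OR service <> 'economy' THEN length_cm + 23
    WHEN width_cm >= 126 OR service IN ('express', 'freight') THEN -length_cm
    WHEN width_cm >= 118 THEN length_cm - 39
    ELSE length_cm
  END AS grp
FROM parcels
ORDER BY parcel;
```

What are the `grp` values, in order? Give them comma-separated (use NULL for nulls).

parcel=C13: width_cm >= 135 OR service <> 'economy' → 56
parcel=C19: width_cm >= 135 OR service <> 'economy' → 45
parcel=C32: width_cm >= 135 OR service <> 'economy' → 164
parcel=C35: width_cm >= 135 OR service <> 'economy' → 125
parcel=C37: width_cm >= 135 OR service <> 'economy' → 148
parcel=C42: width_cm >= 135 OR service <> 'economy' → 64
parcel=C69: width_cm >= 135 OR service <> 'economy' → 88
parcel=C72: width_cm >= 135 OR service <> 'economy' → 28
parcel=C87: width_cm >= 135 OR service <> 'economy' → 88
parcel=C92: width_cm >= 135 OR service <> 'economy' → 188
parcel=C94: width_cm >= 144 AND length_cm > 137 → 179
parcel=C98: width_cm >= 135 OR service <> 'economy' → 163

56, 45, 164, 125, 148, 64, 88, 28, 88, 188, 179, 163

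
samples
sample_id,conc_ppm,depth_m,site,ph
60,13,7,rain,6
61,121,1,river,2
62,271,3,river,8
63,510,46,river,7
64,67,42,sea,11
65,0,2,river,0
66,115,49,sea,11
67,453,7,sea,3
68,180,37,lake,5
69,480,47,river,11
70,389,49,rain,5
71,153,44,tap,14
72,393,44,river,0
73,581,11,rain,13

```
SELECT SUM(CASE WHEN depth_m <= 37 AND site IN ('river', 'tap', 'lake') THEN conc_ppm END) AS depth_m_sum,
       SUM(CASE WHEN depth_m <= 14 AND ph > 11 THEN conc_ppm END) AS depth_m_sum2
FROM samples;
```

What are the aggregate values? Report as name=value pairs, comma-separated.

depth_m_sum=572, depth_m_sum2=581

[depth_m_sum: depth_m <= 37 AND site IN ('river', 'tap', 'lake')]
sample_id=60: ✗
sample_id=61: ✓ → 121
sample_id=62: ✓ → 271
sample_id=63: ✗
sample_id=64: ✗
sample_id=65: ✓ → 0
sample_id=66: ✗
sample_id=67: ✗
sample_id=68: ✓ → 180
sample_id=69: ✗
sample_id=70: ✗
sample_id=71: ✗
sample_id=72: ✗
sample_id=73: ✗
depth_m_sum = 121 + 271 + 180 = 572
—
[depth_m_sum2: depth_m <= 14 AND ph > 11]
sample_id=60: ✗
sample_id=61: ✗
sample_id=62: ✗
sample_id=63: ✗
sample_id=64: ✗
sample_id=65: ✗
sample_id=66: ✗
sample_id=67: ✗
sample_id=68: ✗
sample_id=69: ✗
sample_id=70: ✗
sample_id=71: ✗
sample_id=72: ✗
sample_id=73: ✓ → 581
depth_m_sum2 = 581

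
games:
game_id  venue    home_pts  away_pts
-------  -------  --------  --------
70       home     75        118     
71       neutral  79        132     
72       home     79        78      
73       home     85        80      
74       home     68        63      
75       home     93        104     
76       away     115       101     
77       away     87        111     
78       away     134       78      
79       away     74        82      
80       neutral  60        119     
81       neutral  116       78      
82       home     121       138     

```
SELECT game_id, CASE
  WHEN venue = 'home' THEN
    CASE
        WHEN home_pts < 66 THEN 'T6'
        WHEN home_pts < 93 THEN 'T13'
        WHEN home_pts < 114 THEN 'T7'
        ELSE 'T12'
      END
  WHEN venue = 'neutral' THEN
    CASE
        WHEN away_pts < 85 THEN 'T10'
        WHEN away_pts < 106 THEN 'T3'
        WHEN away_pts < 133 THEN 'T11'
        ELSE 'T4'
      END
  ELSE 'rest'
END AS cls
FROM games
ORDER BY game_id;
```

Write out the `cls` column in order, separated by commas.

game_id=70: venue='home' → inner[home_pts < 93] → T13
game_id=71: venue='neutral' → inner[away_pts < 133] → T11
game_id=72: venue='home' → inner[home_pts < 93] → T13
game_id=73: venue='home' → inner[home_pts < 93] → T13
game_id=74: venue='home' → inner[home_pts < 93] → T13
game_id=75: venue='home' → inner[home_pts < 114] → T7
game_id=76: venue='away' → outer ELSE → rest
game_id=77: venue='away' → outer ELSE → rest
game_id=78: venue='away' → outer ELSE → rest
game_id=79: venue='away' → outer ELSE → rest
game_id=80: venue='neutral' → inner[away_pts < 133] → T11
game_id=81: venue='neutral' → inner[away_pts < 85] → T10
game_id=82: venue='home' → inner[ELSE] → T12

T13, T11, T13, T13, T13, T7, rest, rest, rest, rest, T11, T10, T12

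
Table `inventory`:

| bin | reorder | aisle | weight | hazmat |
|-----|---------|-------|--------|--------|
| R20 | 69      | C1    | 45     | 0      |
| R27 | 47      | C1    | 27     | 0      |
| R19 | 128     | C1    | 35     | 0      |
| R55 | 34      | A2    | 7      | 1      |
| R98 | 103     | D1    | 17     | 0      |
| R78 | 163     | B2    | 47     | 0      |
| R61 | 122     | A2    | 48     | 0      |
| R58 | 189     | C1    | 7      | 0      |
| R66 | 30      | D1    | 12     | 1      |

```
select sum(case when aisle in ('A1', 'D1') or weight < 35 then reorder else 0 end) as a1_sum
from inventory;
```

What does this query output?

403

bin=R20: ✗
bin=R27: ✓ → 47
bin=R19: ✗
bin=R55: ✓ → 34
bin=R98: ✓ → 103
bin=R78: ✗
bin=R61: ✗
bin=R58: ✓ → 189
bin=R66: ✓ → 30
a1_sum = 47 + 34 + 103 + 189 + 30 = 403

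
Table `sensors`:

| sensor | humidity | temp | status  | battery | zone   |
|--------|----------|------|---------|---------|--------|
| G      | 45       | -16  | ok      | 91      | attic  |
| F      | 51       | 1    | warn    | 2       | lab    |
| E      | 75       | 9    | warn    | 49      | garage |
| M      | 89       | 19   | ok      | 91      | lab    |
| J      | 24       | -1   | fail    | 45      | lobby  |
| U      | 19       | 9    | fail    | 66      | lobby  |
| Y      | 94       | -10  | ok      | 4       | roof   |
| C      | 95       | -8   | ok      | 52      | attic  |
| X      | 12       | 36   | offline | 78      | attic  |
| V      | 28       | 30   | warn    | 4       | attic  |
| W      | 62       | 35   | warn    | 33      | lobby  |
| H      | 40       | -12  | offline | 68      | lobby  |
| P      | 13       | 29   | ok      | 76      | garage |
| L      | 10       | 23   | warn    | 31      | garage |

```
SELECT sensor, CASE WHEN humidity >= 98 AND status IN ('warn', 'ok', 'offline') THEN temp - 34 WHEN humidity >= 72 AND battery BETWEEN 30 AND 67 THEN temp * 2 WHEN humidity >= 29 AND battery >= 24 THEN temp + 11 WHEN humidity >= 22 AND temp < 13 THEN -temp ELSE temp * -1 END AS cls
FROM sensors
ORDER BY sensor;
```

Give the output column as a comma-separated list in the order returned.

-16, 18, -1, -5, -1, 1, -23, 30, -29, -9, -30, 46, -36, 10

sensor=C: humidity >= 72 AND battery BETWEEN 30 AND 67 → -16
sensor=E: humidity >= 72 AND battery BETWEEN 30 AND 67 → 18
sensor=F: humidity >= 22 AND temp < 13 → -1
sensor=G: humidity >= 29 AND battery >= 24 → -5
sensor=H: humidity >= 29 AND battery >= 24 → -1
sensor=J: humidity >= 22 AND temp < 13 → 1
sensor=L: ELSE → -23
sensor=M: humidity >= 29 AND battery >= 24 → 30
sensor=P: ELSE → -29
sensor=U: ELSE → -9
sensor=V: ELSE → -30
sensor=W: humidity >= 29 AND battery >= 24 → 46
sensor=X: ELSE → -36
sensor=Y: humidity >= 22 AND temp < 13 → 10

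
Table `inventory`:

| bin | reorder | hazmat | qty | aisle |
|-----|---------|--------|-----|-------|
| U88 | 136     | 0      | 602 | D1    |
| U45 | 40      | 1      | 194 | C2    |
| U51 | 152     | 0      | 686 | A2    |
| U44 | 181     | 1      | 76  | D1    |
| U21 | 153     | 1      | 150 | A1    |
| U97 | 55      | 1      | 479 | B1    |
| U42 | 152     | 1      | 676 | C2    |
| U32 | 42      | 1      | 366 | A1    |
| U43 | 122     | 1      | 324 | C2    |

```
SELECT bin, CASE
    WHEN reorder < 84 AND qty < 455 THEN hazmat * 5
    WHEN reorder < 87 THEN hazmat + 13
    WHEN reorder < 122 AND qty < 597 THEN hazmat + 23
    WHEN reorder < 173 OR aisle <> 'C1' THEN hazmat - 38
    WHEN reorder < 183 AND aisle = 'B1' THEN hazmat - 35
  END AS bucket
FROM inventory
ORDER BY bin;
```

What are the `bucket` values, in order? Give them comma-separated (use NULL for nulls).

bin=U21: reorder < 173 OR aisle <> 'C1' → -37
bin=U32: reorder < 84 AND qty < 455 → 5
bin=U42: reorder < 173 OR aisle <> 'C1' → -37
bin=U43: reorder < 173 OR aisle <> 'C1' → -37
bin=U44: reorder < 173 OR aisle <> 'C1' → -37
bin=U45: reorder < 84 AND qty < 455 → 5
bin=U51: reorder < 173 OR aisle <> 'C1' → -38
bin=U88: reorder < 173 OR aisle <> 'C1' → -38
bin=U97: reorder < 87 → 14

-37, 5, -37, -37, -37, 5, -38, -38, 14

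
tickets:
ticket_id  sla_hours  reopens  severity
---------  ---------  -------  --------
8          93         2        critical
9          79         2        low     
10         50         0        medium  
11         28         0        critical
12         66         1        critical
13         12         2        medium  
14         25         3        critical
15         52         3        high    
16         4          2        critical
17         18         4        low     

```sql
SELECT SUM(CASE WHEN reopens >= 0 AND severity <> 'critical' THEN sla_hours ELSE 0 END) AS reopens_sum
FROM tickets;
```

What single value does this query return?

ticket_id=8: ✗
ticket_id=9: ✓ → 79
ticket_id=10: ✓ → 50
ticket_id=11: ✗
ticket_id=12: ✗
ticket_id=13: ✓ → 12
ticket_id=14: ✗
ticket_id=15: ✓ → 52
ticket_id=16: ✗
ticket_id=17: ✓ → 18
reopens_sum = 79 + 50 + 12 + 52 + 18 = 211

211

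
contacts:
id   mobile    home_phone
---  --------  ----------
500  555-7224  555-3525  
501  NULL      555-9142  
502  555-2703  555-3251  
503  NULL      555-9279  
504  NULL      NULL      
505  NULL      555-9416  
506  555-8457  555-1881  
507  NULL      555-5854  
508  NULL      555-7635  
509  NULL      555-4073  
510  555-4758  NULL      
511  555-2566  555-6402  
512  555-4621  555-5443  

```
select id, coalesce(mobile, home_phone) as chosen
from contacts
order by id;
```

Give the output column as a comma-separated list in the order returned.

id=500: mobile=555-7224 → 555-7224
id=501: mobile=NULL, home_phone=555-9142 → 555-9142
id=502: mobile=555-2703 → 555-2703
id=503: mobile=NULL, home_phone=555-9279 → 555-9279
id=504: mobile=NULL, home_phone=NULL (all NULL) → NULL
id=505: mobile=NULL, home_phone=555-9416 → 555-9416
id=506: mobile=555-8457 → 555-8457
id=507: mobile=NULL, home_phone=555-5854 → 555-5854
id=508: mobile=NULL, home_phone=555-7635 → 555-7635
id=509: mobile=NULL, home_phone=555-4073 → 555-4073
id=510: mobile=555-4758 → 555-4758
id=511: mobile=555-2566 → 555-2566
id=512: mobile=555-4621 → 555-4621

555-7224, 555-9142, 555-2703, 555-9279, NULL, 555-9416, 555-8457, 555-5854, 555-7635, 555-4073, 555-4758, 555-2566, 555-4621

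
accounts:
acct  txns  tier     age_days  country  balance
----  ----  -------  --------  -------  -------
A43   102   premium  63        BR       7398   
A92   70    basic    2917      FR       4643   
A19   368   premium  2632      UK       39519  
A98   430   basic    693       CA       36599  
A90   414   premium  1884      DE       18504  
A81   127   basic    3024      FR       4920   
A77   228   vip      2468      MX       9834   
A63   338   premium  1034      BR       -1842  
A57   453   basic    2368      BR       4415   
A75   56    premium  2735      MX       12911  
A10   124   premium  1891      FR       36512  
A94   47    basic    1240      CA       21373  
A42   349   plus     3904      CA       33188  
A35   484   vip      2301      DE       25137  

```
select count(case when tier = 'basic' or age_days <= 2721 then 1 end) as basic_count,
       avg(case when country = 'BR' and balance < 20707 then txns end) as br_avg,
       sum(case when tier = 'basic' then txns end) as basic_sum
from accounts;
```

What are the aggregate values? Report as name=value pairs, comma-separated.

[basic_count: tier = 'basic' or age_days <= 2721]
acct=A43: ✓ → 1
acct=A92: ✓ → 1
acct=A19: ✓ → 1
acct=A98: ✓ → 1
acct=A90: ✓ → 1
acct=A81: ✓ → 1
acct=A77: ✓ → 1
acct=A63: ✓ → 1
acct=A57: ✓ → 1
acct=A75: ✗
acct=A10: ✓ → 1
acct=A94: ✓ → 1
acct=A42: ✗
acct=A35: ✓ → 1
basic_count = COUNT(1, 1, 1, 1, 1, 1, 1, 1, 1, 1, 1, 1) = 12
—
[br_avg: country = 'BR' and balance < 20707]
acct=A43: ✓ → 102
acct=A92: ✗
acct=A19: ✗
acct=A98: ✗
acct=A90: ✗
acct=A81: ✗
acct=A77: ✗
acct=A63: ✓ → 338
acct=A57: ✓ → 453
acct=A75: ✗
acct=A10: ✗
acct=A94: ✗
acct=A42: ✗
acct=A35: ✗
br_avg = (102 + 338 + 453) / 3 = 297.6666666667
—
[basic_sum: tier = 'basic']
acct=A43: ✗
acct=A92: ✓ → 70
acct=A19: ✗
acct=A98: ✓ → 430
acct=A90: ✗
acct=A81: ✓ → 127
acct=A77: ✗
acct=A63: ✗
acct=A57: ✓ → 453
acct=A75: ✗
acct=A10: ✗
acct=A94: ✓ → 47
acct=A42: ✗
acct=A35: ✗
basic_sum = 70 + 430 + 127 + 453 + 47 = 1127

basic_count=12, br_avg=297.6666666667, basic_sum=1127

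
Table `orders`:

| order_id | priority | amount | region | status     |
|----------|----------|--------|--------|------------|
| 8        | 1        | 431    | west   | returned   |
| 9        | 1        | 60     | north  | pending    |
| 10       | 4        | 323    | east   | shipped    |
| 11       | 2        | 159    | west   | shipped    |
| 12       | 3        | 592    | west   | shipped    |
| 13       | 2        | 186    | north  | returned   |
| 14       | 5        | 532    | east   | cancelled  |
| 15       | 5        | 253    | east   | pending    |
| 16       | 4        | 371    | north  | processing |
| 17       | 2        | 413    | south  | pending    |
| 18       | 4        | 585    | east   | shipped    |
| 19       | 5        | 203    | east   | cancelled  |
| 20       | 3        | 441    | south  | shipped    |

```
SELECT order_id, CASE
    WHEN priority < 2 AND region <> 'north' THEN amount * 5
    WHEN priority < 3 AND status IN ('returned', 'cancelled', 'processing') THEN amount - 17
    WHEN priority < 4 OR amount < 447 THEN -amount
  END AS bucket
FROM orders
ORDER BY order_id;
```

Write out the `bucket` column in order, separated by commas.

2155, -60, -323, -159, -592, 169, NULL, -253, -371, -413, NULL, -203, -441

order_id=8: priority < 2 AND region <> 'north' → 2155
order_id=9: priority < 4 OR amount < 447 → -60
order_id=10: priority < 4 OR amount < 447 → -323
order_id=11: priority < 4 OR amount < 447 → -159
order_id=12: priority < 4 OR amount < 447 → -592
order_id=13: priority < 3 AND status IN ('returned', 'cancelled', 'processing') → 169
order_id=14: (no match → NULL) → NULL
order_id=15: priority < 4 OR amount < 447 → -253
order_id=16: priority < 4 OR amount < 447 → -371
order_id=17: priority < 4 OR amount < 447 → -413
order_id=18: (no match → NULL) → NULL
order_id=19: priority < 4 OR amount < 447 → -203
order_id=20: priority < 4 OR amount < 447 → -441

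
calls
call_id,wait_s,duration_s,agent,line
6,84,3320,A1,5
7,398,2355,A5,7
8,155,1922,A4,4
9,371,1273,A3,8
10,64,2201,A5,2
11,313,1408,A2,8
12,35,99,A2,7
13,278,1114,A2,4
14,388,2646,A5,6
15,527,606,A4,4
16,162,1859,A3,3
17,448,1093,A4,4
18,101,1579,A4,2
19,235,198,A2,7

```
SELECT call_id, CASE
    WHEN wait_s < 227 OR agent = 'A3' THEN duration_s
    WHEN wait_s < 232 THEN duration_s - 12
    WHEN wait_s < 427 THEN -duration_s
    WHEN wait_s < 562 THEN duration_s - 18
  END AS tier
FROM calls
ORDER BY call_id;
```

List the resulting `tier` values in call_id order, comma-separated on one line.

call_id=6: wait_s < 227 OR agent = 'A3' → 3320
call_id=7: wait_s < 427 → -2355
call_id=8: wait_s < 227 OR agent = 'A3' → 1922
call_id=9: wait_s < 227 OR agent = 'A3' → 1273
call_id=10: wait_s < 227 OR agent = 'A3' → 2201
call_id=11: wait_s < 427 → -1408
call_id=12: wait_s < 227 OR agent = 'A3' → 99
call_id=13: wait_s < 427 → -1114
call_id=14: wait_s < 427 → -2646
call_id=15: wait_s < 562 → 588
call_id=16: wait_s < 227 OR agent = 'A3' → 1859
call_id=17: wait_s < 562 → 1075
call_id=18: wait_s < 227 OR agent = 'A3' → 1579
call_id=19: wait_s < 427 → -198

3320, -2355, 1922, 1273, 2201, -1408, 99, -1114, -2646, 588, 1859, 1075, 1579, -198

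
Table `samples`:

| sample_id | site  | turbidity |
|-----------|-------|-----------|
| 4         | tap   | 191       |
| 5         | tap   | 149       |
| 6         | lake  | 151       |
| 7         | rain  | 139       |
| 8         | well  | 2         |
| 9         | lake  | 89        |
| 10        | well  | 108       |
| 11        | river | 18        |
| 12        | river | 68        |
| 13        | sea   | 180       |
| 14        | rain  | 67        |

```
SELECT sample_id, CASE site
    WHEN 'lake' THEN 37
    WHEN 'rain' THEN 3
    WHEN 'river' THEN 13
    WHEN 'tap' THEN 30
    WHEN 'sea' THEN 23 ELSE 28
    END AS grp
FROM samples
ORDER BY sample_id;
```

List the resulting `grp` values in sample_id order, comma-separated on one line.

sample_id=4: site='tap' → 30
sample_id=5: site='tap' → 30
sample_id=6: site='lake' → 37
sample_id=7: site='rain' → 3
sample_id=8: ELSE → 28
sample_id=9: site='lake' → 37
sample_id=10: ELSE → 28
sample_id=11: site='river' → 13
sample_id=12: site='river' → 13
sample_id=13: site='sea' → 23
sample_id=14: site='rain' → 3

30, 30, 37, 3, 28, 37, 28, 13, 13, 23, 3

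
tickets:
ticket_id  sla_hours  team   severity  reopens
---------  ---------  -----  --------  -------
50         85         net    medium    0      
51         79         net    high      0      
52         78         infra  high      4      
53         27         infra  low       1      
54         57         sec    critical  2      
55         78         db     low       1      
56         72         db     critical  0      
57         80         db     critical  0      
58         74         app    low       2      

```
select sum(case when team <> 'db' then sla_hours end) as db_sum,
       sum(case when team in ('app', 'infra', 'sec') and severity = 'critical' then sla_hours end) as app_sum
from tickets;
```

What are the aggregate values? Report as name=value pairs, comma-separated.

[db_sum: team <> 'db']
ticket_id=50: ✓ → 85
ticket_id=51: ✓ → 79
ticket_id=52: ✓ → 78
ticket_id=53: ✓ → 27
ticket_id=54: ✓ → 57
ticket_id=55: ✗
ticket_id=56: ✗
ticket_id=57: ✗
ticket_id=58: ✓ → 74
db_sum = 85 + 79 + 78 + 27 + 57 + 74 = 400
—
[app_sum: team in ('app', 'infra', 'sec') and severity = 'critical']
ticket_id=50: ✗
ticket_id=51: ✗
ticket_id=52: ✗
ticket_id=53: ✗
ticket_id=54: ✓ → 57
ticket_id=55: ✗
ticket_id=56: ✗
ticket_id=57: ✗
ticket_id=58: ✗
app_sum = 57

db_sum=400, app_sum=57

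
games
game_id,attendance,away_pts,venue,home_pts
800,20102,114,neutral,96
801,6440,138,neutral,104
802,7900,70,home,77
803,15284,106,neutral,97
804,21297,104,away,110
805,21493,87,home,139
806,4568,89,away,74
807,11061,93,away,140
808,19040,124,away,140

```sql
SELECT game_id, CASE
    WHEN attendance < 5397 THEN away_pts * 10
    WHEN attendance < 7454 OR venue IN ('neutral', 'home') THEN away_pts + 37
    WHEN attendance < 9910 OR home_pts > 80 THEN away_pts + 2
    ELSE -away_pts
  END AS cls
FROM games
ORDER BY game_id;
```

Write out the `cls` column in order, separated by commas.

game_id=800: attendance < 7454 OR venue IN ('neutral', 'home') → 151
game_id=801: attendance < 7454 OR venue IN ('neutral', 'home') → 175
game_id=802: attendance < 7454 OR venue IN ('neutral', 'home') → 107
game_id=803: attendance < 7454 OR venue IN ('neutral', 'home') → 143
game_id=804: attendance < 9910 OR home_pts > 80 → 106
game_id=805: attendance < 7454 OR venue IN ('neutral', 'home') → 124
game_id=806: attendance < 5397 → 890
game_id=807: attendance < 9910 OR home_pts > 80 → 95
game_id=808: attendance < 9910 OR home_pts > 80 → 126

151, 175, 107, 143, 106, 124, 890, 95, 126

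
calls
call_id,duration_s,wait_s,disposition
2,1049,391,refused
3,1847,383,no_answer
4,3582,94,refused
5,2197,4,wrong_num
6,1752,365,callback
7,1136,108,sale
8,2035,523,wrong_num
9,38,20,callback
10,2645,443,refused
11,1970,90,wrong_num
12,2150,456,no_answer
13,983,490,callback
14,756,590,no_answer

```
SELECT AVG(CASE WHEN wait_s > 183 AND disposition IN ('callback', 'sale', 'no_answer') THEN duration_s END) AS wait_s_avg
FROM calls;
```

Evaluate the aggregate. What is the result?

call_id=2: ✗
call_id=3: ✓ → 1847
call_id=4: ✗
call_id=5: ✗
call_id=6: ✓ → 1752
call_id=7: ✗
call_id=8: ✗
call_id=9: ✗
call_id=10: ✗
call_id=11: ✗
call_id=12: ✓ → 2150
call_id=13: ✓ → 983
call_id=14: ✓ → 756
wait_s_avg = (1847 + 1752 + 2150 + 983 + 756) / 5 = 1497.6

1497.6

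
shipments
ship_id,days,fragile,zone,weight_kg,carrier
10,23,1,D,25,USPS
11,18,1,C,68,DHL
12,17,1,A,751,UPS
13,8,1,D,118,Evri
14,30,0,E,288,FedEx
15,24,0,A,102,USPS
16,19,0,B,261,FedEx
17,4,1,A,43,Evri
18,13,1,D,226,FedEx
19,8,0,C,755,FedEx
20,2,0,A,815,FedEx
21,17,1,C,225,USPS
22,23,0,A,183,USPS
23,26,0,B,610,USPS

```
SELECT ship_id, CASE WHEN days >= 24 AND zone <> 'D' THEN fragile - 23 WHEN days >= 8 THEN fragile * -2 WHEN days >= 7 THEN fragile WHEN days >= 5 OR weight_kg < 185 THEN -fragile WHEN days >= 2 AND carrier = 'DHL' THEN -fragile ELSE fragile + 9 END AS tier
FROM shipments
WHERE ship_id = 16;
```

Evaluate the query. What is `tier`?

0

ship_id = 16: days=19, fragile=0, zone=B, weight_kg=261, carrier=FedEx.
days >= 24 AND zone <> 'D' → false
days >= 8 → true → 0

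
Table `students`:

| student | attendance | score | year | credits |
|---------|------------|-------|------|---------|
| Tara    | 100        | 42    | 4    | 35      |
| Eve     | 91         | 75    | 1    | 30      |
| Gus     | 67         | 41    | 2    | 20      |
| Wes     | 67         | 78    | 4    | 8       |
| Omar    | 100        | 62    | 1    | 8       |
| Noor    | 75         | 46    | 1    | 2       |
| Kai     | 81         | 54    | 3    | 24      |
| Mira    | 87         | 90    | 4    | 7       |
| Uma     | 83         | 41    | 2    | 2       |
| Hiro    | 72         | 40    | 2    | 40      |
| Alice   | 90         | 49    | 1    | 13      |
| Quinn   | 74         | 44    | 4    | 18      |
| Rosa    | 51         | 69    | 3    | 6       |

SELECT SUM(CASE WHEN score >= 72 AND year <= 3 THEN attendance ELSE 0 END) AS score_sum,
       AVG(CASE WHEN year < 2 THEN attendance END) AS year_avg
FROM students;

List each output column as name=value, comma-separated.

[score_sum: score >= 72 AND year <= 3]
student=Tara: ✗
student=Eve: ✓ → 91
student=Gus: ✗
student=Wes: ✗
student=Omar: ✗
student=Noor: ✗
student=Kai: ✗
student=Mira: ✗
student=Uma: ✗
student=Hiro: ✗
student=Alice: ✗
student=Quinn: ✗
student=Rosa: ✗
score_sum = 91
—
[year_avg: year < 2]
student=Tara: ✗
student=Eve: ✓ → 91
student=Gus: ✗
student=Wes: ✗
student=Omar: ✓ → 100
student=Noor: ✓ → 75
student=Kai: ✗
student=Mira: ✗
student=Uma: ✗
student=Hiro: ✗
student=Alice: ✓ → 90
student=Quinn: ✗
student=Rosa: ✗
year_avg = (91 + 100 + 75 + 90) / 4 = 89

score_sum=91, year_avg=89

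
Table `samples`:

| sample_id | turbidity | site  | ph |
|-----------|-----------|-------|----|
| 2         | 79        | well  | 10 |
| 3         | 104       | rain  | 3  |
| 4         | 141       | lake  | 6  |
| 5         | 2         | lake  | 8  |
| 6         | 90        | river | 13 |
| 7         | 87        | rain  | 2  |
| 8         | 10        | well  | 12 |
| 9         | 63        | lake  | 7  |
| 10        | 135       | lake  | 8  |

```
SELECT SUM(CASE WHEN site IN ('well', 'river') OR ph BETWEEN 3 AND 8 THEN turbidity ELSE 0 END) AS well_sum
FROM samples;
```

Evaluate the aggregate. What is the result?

624

sample_id=2: ✓ → 79
sample_id=3: ✓ → 104
sample_id=4: ✓ → 141
sample_id=5: ✓ → 2
sample_id=6: ✓ → 90
sample_id=7: ✗
sample_id=8: ✓ → 10
sample_id=9: ✓ → 63
sample_id=10: ✓ → 135
well_sum = 79 + 104 + 141 + 2 + 90 + 10 + 63 + 135 = 624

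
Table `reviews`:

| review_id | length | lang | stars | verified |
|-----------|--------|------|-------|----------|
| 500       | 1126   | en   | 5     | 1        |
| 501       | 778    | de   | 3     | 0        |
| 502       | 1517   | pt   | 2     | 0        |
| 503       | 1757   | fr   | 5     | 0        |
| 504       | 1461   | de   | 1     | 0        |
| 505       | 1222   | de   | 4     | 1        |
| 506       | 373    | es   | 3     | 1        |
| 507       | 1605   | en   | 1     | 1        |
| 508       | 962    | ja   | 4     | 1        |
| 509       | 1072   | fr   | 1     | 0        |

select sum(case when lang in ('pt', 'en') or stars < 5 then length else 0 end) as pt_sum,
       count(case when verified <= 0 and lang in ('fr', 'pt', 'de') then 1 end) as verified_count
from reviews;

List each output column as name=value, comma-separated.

[pt_sum: lang in ('pt', 'en') or stars < 5]
review_id=500: ✓ → 1126
review_id=501: ✓ → 778
review_id=502: ✓ → 1517
review_id=503: ✗
review_id=504: ✓ → 1461
review_id=505: ✓ → 1222
review_id=506: ✓ → 373
review_id=507: ✓ → 1605
review_id=508: ✓ → 962
review_id=509: ✓ → 1072
pt_sum = 1126 + 778 + 1517 + 1461 + 1222 + 373 + 1605 + 962 + 1072 = 10116
—
[verified_count: verified <= 0 and lang in ('fr', 'pt', 'de')]
review_id=500: ✗
review_id=501: ✓ → 1
review_id=502: ✓ → 1
review_id=503: ✓ → 1
review_id=504: ✓ → 1
review_id=505: ✗
review_id=506: ✗
review_id=507: ✗
review_id=508: ✗
review_id=509: ✓ → 1
verified_count = COUNT(1, 1, 1, 1, 1) = 5

pt_sum=10116, verified_count=5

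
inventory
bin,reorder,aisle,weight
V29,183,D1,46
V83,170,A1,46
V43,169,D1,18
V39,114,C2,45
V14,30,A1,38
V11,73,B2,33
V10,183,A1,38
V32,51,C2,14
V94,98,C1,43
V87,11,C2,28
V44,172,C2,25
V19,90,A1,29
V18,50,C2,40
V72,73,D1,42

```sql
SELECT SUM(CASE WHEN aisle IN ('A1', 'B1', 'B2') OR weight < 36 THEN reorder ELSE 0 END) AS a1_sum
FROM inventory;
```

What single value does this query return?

bin=V29: ✗
bin=V83: ✓ → 170
bin=V43: ✓ → 169
bin=V39: ✗
bin=V14: ✓ → 30
bin=V11: ✓ → 73
bin=V10: ✓ → 183
bin=V32: ✓ → 51
bin=V94: ✗
bin=V87: ✓ → 11
bin=V44: ✓ → 172
bin=V19: ✓ → 90
bin=V18: ✗
bin=V72: ✗
a1_sum = 170 + 169 + 30 + 73 + 183 + 51 + 11 + 172 + 90 = 949

949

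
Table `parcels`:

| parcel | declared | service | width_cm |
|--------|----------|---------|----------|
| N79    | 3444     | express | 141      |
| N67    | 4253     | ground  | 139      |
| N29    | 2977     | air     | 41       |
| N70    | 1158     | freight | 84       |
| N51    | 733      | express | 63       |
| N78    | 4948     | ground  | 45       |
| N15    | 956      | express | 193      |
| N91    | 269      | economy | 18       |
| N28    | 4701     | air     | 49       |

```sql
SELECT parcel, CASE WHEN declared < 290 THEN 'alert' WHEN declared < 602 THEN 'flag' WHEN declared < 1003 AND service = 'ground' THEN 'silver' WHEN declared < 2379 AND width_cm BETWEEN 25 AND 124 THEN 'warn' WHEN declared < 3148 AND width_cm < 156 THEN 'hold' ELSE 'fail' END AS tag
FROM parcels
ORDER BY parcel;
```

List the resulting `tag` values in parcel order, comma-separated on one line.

fail, fail, hold, warn, fail, warn, fail, fail, alert

parcel=N15: ELSE → fail
parcel=N28: ELSE → fail
parcel=N29: declared < 3148 AND width_cm < 156 → hold
parcel=N51: declared < 2379 AND width_cm BETWEEN 25 AND 124 → warn
parcel=N67: ELSE → fail
parcel=N70: declared < 2379 AND width_cm BETWEEN 25 AND 124 → warn
parcel=N78: ELSE → fail
parcel=N79: ELSE → fail
parcel=N91: declared < 290 → alert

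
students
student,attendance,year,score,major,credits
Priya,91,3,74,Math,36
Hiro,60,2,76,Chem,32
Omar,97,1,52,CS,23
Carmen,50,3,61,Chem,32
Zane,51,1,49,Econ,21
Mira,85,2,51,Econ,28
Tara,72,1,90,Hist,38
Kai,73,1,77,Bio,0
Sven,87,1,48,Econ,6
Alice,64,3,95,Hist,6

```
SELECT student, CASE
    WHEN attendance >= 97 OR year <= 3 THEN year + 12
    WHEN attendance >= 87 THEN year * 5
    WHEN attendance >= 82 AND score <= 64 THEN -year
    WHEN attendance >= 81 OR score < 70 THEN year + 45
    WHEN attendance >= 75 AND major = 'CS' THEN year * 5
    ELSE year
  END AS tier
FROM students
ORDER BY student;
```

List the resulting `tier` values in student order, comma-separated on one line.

student=Alice: attendance >= 97 OR year <= 3 → 15
student=Carmen: attendance >= 97 OR year <= 3 → 15
student=Hiro: attendance >= 97 OR year <= 3 → 14
student=Kai: attendance >= 97 OR year <= 3 → 13
student=Mira: attendance >= 97 OR year <= 3 → 14
student=Omar: attendance >= 97 OR year <= 3 → 13
student=Priya: attendance >= 97 OR year <= 3 → 15
student=Sven: attendance >= 97 OR year <= 3 → 13
student=Tara: attendance >= 97 OR year <= 3 → 13
student=Zane: attendance >= 97 OR year <= 3 → 13

15, 15, 14, 13, 14, 13, 15, 13, 13, 13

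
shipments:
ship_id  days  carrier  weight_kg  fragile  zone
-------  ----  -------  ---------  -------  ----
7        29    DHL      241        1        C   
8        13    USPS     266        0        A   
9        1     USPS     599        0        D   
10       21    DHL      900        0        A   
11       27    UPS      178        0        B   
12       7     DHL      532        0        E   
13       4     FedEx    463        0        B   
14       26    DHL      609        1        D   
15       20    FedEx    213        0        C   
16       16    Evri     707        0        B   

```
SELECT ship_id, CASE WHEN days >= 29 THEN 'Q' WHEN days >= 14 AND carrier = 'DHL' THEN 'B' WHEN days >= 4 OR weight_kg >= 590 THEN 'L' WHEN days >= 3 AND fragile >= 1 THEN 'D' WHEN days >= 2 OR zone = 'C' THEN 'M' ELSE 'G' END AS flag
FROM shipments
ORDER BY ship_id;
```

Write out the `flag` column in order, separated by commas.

Q, L, L, B, L, L, L, B, L, L

ship_id=7: days >= 29 → Q
ship_id=8: days >= 4 OR weight_kg >= 590 → L
ship_id=9: days >= 4 OR weight_kg >= 590 → L
ship_id=10: days >= 14 AND carrier = 'DHL' → B
ship_id=11: days >= 4 OR weight_kg >= 590 → L
ship_id=12: days >= 4 OR weight_kg >= 590 → L
ship_id=13: days >= 4 OR weight_kg >= 590 → L
ship_id=14: days >= 14 AND carrier = 'DHL' → B
ship_id=15: days >= 4 OR weight_kg >= 590 → L
ship_id=16: days >= 4 OR weight_kg >= 590 → L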